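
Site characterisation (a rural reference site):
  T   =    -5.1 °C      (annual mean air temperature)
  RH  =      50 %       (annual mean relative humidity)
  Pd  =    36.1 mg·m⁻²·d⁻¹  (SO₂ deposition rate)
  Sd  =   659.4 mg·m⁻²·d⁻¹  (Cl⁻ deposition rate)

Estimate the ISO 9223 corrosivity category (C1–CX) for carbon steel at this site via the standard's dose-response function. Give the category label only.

carbon steel: f(T) = +0.150·(T−10) [T≤10 °C] = -2.2650
  Pd branch = 1.77·Pd^0.52·e^(0.02·RH+f) = 3.225 μm/a
  Cl⁻ term: 0.102·659.4^0.62·exp(0.033·50+0.04·-5.1) = 24.24
  r_corr = 3.225 + 24.24 = 27.46 μm/a
27.5 μm/a falls in (25, 50] for carbon steel → category C3

C3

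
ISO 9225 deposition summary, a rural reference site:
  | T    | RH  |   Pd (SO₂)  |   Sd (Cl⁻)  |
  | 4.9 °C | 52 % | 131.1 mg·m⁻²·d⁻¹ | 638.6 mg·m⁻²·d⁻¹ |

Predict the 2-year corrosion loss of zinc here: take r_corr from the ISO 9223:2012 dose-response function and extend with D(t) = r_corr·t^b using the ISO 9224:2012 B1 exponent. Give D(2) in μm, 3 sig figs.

zinc: f(T) = +0.038·(T−10) [T≤10 °C] = -0.1938
  sulphur-dioxide contribution → 0.9931 μm/a
  chloride contribution → 1.598 μm/a
  ⇒ r_corr(zinc) = 2.591 μm/a
Power-law: D(2) = r_corr · 2^0.813
  D(2) = 2.591 × 2^0.813 = 2.591 × 1.757 = 4.552 μm

D(2) = 4.55 μm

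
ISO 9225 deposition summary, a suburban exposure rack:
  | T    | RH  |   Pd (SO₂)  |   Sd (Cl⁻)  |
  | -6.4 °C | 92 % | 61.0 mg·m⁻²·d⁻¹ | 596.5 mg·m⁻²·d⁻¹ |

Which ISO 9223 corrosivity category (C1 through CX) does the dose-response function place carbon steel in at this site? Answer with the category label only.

carbon steel: temperature factor f = +0.150·(-16.4) = -2.4600
  sulphur-dioxide contribution → 8.074 μm/a
  chloride contribution → 86.46 μm/a
  ⇒ r_corr(carbon steel) = 94.53 μm/a
94.5 μm/a falls in (80, 200] for carbon steel → category C5

C5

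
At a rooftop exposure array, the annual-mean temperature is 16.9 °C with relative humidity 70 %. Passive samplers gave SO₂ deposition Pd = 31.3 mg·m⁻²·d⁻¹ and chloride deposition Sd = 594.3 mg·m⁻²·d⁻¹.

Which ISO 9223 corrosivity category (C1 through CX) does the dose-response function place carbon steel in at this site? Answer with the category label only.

C5

carbon steel: f(T) = -0.054·(T−10) [T>10 °C] = -0.3726
  Pd branch = 1.77·Pd^0.52·e^(0.02·RH+f) = 29.64 μm/a
  Sd branch = 0.102·Sd^0.62·e^(0.033·RH+0.04·T) = 106 μm/a
  r_corr = 29.64 + 106 = 135.6 μm/a
136 μm/a falls in (80, 200] for carbon steel → category C5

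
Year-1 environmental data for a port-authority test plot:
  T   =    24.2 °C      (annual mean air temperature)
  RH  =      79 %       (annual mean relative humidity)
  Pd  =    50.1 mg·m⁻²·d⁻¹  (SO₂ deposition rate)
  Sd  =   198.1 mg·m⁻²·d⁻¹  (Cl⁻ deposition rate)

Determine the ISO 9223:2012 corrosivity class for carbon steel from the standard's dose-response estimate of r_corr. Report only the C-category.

carbon steel: T>10 °C ⇒ hinge -0.054·(24.2−10) = -0.7668
  Pd branch = 1.77·Pd^0.52·e^(0.02·RH+f) = 30.55 μm/a
  Sd branch = 0.102·Sd^0.62·e^(0.033·RH+0.04·T) = 96.67 μm/a
  r_corr = 30.55 + 96.67 = 127.2 μm/a
127 μm/a falls in (80, 200] for carbon steel → category C5

C5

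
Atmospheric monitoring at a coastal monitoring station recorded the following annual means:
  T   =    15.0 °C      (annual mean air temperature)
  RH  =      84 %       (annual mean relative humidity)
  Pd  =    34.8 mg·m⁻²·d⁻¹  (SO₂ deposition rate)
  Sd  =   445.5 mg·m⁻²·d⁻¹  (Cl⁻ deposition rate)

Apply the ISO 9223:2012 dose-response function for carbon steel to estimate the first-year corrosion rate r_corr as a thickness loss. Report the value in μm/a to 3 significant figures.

r_corr = 176 μm/a

carbon steel: temperature factor f = -0.054·(5.0) = -0.2700
  sulphur-dioxide contribution → 45.91 μm/a
  chloride contribution → 130.4 μm/a
  ⇒ r_corr(carbon steel) = 176.3 μm/a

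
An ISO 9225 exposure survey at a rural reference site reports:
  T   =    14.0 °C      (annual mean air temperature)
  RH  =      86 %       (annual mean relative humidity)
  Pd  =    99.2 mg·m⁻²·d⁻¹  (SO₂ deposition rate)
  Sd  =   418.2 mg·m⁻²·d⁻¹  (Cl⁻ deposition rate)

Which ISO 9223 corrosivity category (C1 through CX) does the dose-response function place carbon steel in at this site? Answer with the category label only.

carbon steel: T>10 °C ⇒ hinge -0.054·(14.0−10) = -0.2160
  Pd branch = 1.77·Pd^0.52·e^(0.02·RH+f) = 86.96 μm/a
  Cl⁻ term: 0.102·418.2^0.62·exp(0.033·86+0.04·14.0) = 128.7
  sum: 86.96 + 128.7 → r_corr = 215.7 μm/a
ISO 9223 Table 2 (carbon steel): 200 < 216 ≤ 700 μm/a ⇒ CX

CX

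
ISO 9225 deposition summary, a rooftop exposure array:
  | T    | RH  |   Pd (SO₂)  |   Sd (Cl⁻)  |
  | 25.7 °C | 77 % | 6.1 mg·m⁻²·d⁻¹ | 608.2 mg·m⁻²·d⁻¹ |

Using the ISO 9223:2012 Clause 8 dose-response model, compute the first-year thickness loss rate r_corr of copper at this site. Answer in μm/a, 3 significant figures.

copper: f(T) = -0.080·(T−10) [T>10 °C] = -1.2560
  Pd branch = 0.0053·Pd^0.26·e^(0.059·RH+f) = 0.227 μm/a
  Cl⁻ term: 0.01025·608.2^0.27·exp(0.036·77+0.049·25.7) = 3.26
  sum: 0.227 + 3.26 → r_corr = 3.487 μm/a

r_corr = 3.49 μm/a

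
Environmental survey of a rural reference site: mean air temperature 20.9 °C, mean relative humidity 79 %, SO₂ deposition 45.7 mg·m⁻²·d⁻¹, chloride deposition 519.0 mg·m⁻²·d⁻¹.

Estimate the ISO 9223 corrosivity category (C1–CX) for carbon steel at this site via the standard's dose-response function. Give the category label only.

carbon steel: f(T) = -0.054·(T−10) [T>10 °C] = -0.5886
  sulphur-dioxide contribution → 34.81 μm/a
  chloride contribution → 153.9 μm/a
  ⇒ r_corr(carbon steel) = 188.7 μm/a
189 μm/a falls in (80, 200] for carbon steel → category C5

C5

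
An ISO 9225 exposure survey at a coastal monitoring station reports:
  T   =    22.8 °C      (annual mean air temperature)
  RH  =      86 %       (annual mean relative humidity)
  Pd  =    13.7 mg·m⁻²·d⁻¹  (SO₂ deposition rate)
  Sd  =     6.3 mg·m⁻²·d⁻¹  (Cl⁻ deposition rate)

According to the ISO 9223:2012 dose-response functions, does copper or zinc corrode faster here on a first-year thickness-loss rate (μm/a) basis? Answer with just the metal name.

copper

copper: f(T) = -0.080·(T−10) [T>10 °C] = -1.0240
  Pd branch = 0.0053·Pd^0.26·e^(0.059·RH+f) = 0.6008 μm/a
  Sd branch = 0.01025·Sd^0.27·e^(0.036·RH+0.049·T) = 1.138 μm/a
  r_corr = 0.6008 + 1.138 = 1.739 μm/a
zinc: T>10 °C ⇒ hinge -0.071·(22.8−10) = -0.9088
  SO₂ term: 0.0129·13.7^0.44·exp(0.046·86-0.9088) = 0.8593
  Cl⁻ term: 0.0175·6.3^0.57·exp(0.008·86+0.085·22.8) = 0.6904
  sum: 0.8593 + 0.6904 → r_corr = 1.55 μm/a
Ordering by μm/a: copper (1.74) > zinc (1.55)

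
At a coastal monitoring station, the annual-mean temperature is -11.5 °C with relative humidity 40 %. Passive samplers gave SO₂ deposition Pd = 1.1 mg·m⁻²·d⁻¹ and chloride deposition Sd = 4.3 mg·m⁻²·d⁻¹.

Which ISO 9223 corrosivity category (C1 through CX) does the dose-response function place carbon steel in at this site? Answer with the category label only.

carbon steel: temperature factor f = +0.150·(-21.5) = -3.2250
  SO₂ term: 1.77·1.1^0.52·exp(0.02·40-3.2250) = 0.1646
  Cl⁻ term: 0.102·4.3^0.62·exp(0.033·40+0.04·-11.5) = 0.5954
  sum: 0.1646 + 0.5954 → r_corr = 0.76 μm/a
ISO 9223 Table 2 (carbon steel): 0 < 0.76 ≤ 1.3 μm/a ⇒ C1

C1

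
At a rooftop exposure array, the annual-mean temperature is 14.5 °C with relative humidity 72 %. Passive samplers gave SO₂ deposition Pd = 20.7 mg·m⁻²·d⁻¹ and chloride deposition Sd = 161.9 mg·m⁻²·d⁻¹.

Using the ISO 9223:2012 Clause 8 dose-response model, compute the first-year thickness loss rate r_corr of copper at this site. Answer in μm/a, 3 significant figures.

copper: f(T) = -0.080·(T−10) [T>10 °C] = -0.3600
  sulphur-dioxide contribution → 0.5688 μm/a
  chloride contribution → 1.1 μm/a
  ⇒ r_corr(copper) = 1.669 μm/a

r_corr = 1.67 μm/a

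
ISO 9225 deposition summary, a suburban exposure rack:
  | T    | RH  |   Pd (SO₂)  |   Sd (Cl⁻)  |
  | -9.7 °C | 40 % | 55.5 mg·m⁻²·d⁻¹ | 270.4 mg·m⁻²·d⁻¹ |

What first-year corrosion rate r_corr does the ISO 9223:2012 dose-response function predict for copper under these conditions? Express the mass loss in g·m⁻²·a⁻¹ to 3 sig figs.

r_corr = 1.21 g·m⁻²·a⁻¹

copper: temperature factor f = +0.126·(-19.7) = -2.4822
  SO₂ term: 0.0053·55.5^0.26·exp(0.059·40-2.4822) = 0.01333
  Cl⁻ term: 0.01025·270.4^0.27·exp(0.036·40+0.049·-9.7) = 0.122
  sum: 0.01333 + 0.122 → r_corr = 0.1353 μm/a
Convert to mass loss: 0.1353 μm/a × 8.96 g/cm³ = 1.212 g·m⁻²·a⁻¹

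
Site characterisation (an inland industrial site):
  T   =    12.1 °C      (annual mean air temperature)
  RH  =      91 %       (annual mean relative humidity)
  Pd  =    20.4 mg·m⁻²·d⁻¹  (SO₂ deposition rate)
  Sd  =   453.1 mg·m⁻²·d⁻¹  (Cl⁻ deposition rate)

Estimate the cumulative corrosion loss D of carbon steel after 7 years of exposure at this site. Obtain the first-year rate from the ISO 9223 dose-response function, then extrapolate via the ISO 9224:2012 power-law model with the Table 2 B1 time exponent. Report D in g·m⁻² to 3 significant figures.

carbon steel: temperature factor f = -0.054·(2.1) = -0.1134
  sulphur-dioxide contribution → 46.79 μm/a
  chloride contribution → 147.9 μm/a
  ⇒ r_corr(carbon steel) = 194.6 μm/a
Power-law: D(7) = r_corr · 7^0.523
  D(7) = 194.6 × 7^0.523 = 194.6 × 2.767 = 538.5 μm
  Mass loss = 538.5 μm × 7.85 g/cm³ = 4228 g·m⁻²

D(7) = 4.23e+03 g·m⁻²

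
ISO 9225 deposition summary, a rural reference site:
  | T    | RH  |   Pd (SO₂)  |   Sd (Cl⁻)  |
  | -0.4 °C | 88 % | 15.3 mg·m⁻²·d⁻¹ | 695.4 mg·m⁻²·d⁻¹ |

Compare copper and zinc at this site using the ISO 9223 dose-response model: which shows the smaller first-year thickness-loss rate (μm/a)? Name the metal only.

copper

copper: T≤10 °C ⇒ hinge +0.126·(-0.4−10) = -1.3104
  SO₂ term: 0.0053·15.3^0.26·exp(0.059·88-1.3104) = 0.5225
  Sd branch = 0.01025·Sd^0.27·e^(0.036·RH+0.049·T) = 1.398 μm/a
  r_corr = 0.5225 + 1.398 = 1.92 μm/a
zinc: f(T) = +0.038·(T−10) [T≤10 °C] = -0.3952
  SO₂ term: 0.0129·15.3^0.44·exp(0.046·88-0.3952) = 1.653
  Cl⁻ term: 0.0175·695.4^0.57·exp(0.008·88+0.085·-0.4) = 1.426
  sum: 1.653 + 1.426 → r_corr = 3.079 μm/a
Ordering by μm/a: zinc (3.08) > copper (1.92)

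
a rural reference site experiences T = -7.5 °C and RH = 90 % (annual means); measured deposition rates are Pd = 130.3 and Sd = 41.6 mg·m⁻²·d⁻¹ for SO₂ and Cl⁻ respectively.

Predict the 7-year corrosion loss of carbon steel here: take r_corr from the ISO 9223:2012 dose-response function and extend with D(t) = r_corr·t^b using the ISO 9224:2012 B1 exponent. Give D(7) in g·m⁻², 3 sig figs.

D(7) = 535 g·m⁻²

carbon steel: T≤10 °C ⇒ hinge +0.150·(-7.5−10) = -2.6250
  SO₂ term: 1.77·130.3^0.52·exp(0.02·90-2.6250) = 9.76
  Cl⁻ term: 0.102·41.6^0.62·exp(0.033·90+0.04·-7.5) = 14.86
  r_corr = 9.76 + 14.86 = 24.62 μm/a
Long-term exponent b (ISO 9224 Table 2, B1) = 0.523
  D(7) = 24.62 × 7^0.523 = 24.62 × 2.767 = 68.12 μm
  Mass loss = 68.12 μm × 7.85 g/cm³ = 534.7 g·m⁻²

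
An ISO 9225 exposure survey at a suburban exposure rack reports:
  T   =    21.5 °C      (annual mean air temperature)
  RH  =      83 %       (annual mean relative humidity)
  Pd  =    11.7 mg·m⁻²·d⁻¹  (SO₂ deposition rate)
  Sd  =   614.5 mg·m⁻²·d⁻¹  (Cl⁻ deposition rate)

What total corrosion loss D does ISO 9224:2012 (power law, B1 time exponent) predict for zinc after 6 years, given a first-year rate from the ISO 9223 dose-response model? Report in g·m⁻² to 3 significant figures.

zinc: f(T) = -0.071·(T−10) [T>10 °C] = -0.8165
  Pd branch = 0.0129·Pd^0.44·e^(0.046·RH+f) = 0.7658 μm/a
  Sd branch = 0.0175·Sd^0.57·e^(0.008·RH+0.085·T) = 8.214 μm/a
  r_corr = 0.7658 + 8.214 = 8.98 μm/a
Power-law: D(6) = r_corr · 6^0.813
  D(6) = 8.98 × 6^0.813 = 8.98 × 4.292 = 38.54 μm
  Mass loss = 38.54 μm × 7.14 g/cm³ = 275.2 g·m⁻²

D(6) = 275 g·m⁻²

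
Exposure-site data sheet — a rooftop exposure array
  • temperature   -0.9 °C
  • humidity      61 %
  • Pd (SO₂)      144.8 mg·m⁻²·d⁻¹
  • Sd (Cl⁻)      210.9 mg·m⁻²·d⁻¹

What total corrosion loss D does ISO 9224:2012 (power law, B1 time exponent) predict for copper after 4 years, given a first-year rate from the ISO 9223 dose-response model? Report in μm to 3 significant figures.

copper: T≤10 °C ⇒ hinge +0.126·(-0.9−10) = -1.3734
  SO₂ term: 0.0053·144.8^0.26·exp(0.059·61-1.3734) = 0.1789
  Cl⁻ term: 0.01025·210.9^0.27·exp(0.036·61+0.049·-0.9) = 0.3739
  sum: 0.1789 + 0.3739 → r_corr = 0.5528 μm/a
Power-law: D(4) = r_corr · 4^0.667
  D(4) = 0.5528 × 4^0.667 = 0.5528 × 2.521 = 1.394 μm

D(4) = 1.39 μm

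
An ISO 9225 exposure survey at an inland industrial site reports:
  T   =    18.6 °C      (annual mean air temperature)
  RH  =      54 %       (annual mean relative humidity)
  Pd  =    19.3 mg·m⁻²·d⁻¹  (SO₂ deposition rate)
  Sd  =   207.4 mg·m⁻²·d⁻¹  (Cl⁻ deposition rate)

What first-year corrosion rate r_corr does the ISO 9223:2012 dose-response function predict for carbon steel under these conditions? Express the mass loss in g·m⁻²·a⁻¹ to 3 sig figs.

carbon steel: temperature factor f = -0.054·(8.6) = -0.4644
  SO₂ term: 1.77·19.3^0.52·exp(0.02·54-0.4644) = 15.27
  Sd branch = 0.102·Sd^0.62·e^(0.033·RH+0.04·T) = 34.84 μm/a
  r_corr = 15.27 + 34.84 = 50.11 μm/a
Convert to mass loss: 50.11 μm/a × 7.85 g/cm³ = 393.3 g·m⁻²·a⁻¹

r_corr = 393 g·m⁻²·a⁻¹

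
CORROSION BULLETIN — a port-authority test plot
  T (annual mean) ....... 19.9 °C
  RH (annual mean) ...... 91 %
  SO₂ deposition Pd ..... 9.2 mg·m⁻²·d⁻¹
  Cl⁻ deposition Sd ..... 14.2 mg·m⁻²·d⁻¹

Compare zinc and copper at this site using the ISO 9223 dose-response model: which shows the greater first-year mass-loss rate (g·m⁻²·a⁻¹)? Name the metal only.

copper

zinc: T>10 °C ⇒ hinge -0.071·(19.9−10) = -0.7029
  SO₂ term: 0.0129·9.2^0.44·exp(0.046·91-0.7029) = 1.115
  Cl⁻ term: 0.0175·14.2^0.57·exp(0.008·91+0.085·19.9) = 0.8925
  r_corr = 1.115 + 0.8925 = 2.008 μm/a
  mass loss = 2.008 μm/a × 7.14 g/cm³ = 14.34 g·m⁻²·a⁻¹
copper: temperature factor f = -0.080·(9.9) = -0.7920
  Pd branch = 0.0053·Pd^0.26·e^(0.059·RH+f) = 0.9175 μm/a
  Cl⁻ term: 0.01025·14.2^0.27·exp(0.036·91+0.049·19.9) = 1.473
  sum: 0.9175 + 1.473 → r_corr = 2.39 μm/a
  mass loss = 2.39 μm/a × 8.96 g/cm³ = 21.42 g·m⁻²·a⁻¹
Ordering by g·m⁻²·a⁻¹: copper (21.4) > zinc (14.3)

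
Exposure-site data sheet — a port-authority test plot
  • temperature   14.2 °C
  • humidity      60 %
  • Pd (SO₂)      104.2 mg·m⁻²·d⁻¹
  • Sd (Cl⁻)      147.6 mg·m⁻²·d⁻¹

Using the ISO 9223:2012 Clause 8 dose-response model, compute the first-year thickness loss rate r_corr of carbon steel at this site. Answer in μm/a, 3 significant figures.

carbon steel: f(T) = -0.054·(T−10) [T>10 °C] = -0.2268
  SO₂ term: 1.77·104.2^0.52·exp(0.02·60-0.2268) = 52.47
  Cl⁻ term: 0.102·147.6^0.62·exp(0.033·60+0.04·14.2) = 28.84
  sum: 52.47 + 28.84 → r_corr = 81.31 μm/a

r_corr = 81.3 μm/a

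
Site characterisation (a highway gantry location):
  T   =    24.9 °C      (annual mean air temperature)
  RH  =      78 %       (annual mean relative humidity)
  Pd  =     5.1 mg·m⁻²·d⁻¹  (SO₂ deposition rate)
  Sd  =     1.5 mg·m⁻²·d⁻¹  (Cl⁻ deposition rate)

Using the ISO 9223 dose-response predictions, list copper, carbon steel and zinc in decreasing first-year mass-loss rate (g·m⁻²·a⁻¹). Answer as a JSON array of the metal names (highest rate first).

copper: temperature factor f = -0.080·(14.9) = -1.1920
  sulphur-dioxide contribution → 0.245 μm/a
  chloride contribution → 0.6422 μm/a
  ⇒ r_corr(copper) = 0.8872 μm/a
  mass loss = 0.8872 μm/a × 8.96 g/cm³ = 7.949 g·m⁻²·a⁻¹
carbon steel: T>10 °C ⇒ hinge -0.054·(24.9−10) = -0.8046
  sulphur-dioxide contribution → 8.79 μm/a
  chloride contribution → 4.658 μm/a
  total first-year rate 13.45 μm/a
  mass loss = 13.45 μm/a × 7.85 g/cm³ = 105.6 g·m⁻²·a⁻¹
zinc: T>10 °C ⇒ hinge -0.071·(24.9−10) = -1.0579
  sulphur-dioxide contribution → 0.3317 μm/a
  chloride contribution → 0.3417 μm/a
  total first-year rate 0.6733 μm/a
  mass loss = 0.6733 μm/a × 7.14 g/cm³ = 4.808 g·m⁻²·a⁻¹
Ordering by g·m⁻²·a⁻¹: carbon steel (106) > copper (7.95) > zinc (4.81)

["carbon steel", "copper", "zinc"]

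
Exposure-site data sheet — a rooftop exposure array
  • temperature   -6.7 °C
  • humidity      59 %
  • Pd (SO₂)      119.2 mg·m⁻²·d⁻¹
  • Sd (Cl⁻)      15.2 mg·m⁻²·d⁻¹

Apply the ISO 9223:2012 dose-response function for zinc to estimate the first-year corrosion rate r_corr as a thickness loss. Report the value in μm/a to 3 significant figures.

r_corr = 0.921 μm/a

zinc: T≤10 °C ⇒ hinge +0.038·(-6.7−10) = -0.6346
  Pd branch = 0.0129·Pd^0.44·e^(0.046·RH+f) = 0.8457 μm/a
  Sd branch = 0.0175·Sd^0.57·e^(0.008·RH+0.085·T) = 0.07488 μm/a
  sum: 0.8457 + 0.07488 → r_corr = 0.9206 μm/a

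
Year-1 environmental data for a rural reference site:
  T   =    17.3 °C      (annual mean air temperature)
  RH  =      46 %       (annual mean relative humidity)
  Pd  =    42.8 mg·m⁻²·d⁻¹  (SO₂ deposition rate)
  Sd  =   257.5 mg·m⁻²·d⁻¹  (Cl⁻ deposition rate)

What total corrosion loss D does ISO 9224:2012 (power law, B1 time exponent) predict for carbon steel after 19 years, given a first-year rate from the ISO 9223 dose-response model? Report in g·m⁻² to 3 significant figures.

carbon steel: T>10 °C ⇒ hinge -0.054·(17.3−10) = -0.3942
  SO₂ term: 1.77·42.8^0.52·exp(0.02·46-0.3942) = 21.12
  Cl⁻ term: 0.102·257.5^0.62·exp(0.033·46+0.04·17.3) = 29.05
  r_corr = 21.12 + 29.05 = 50.16 μm/a
Power-law: D(19) = r_corr · 19^0.523
  D(19) = 50.16 × 19^0.523 = 50.16 × 4.664 = 234 μm
  Mass loss = 234 μm × 7.85 g/cm³ = 1837 g·m⁻²

D(19) = 1.84e+03 g·m⁻²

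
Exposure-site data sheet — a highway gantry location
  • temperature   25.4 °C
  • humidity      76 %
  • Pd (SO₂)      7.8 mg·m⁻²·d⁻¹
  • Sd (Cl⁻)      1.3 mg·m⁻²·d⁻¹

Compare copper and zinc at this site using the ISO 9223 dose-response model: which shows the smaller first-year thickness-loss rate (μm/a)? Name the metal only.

zinc

copper: T>10 °C ⇒ hinge -0.080·(25.4−10) = -1.2320
  SO₂ term: 0.0053·7.8^0.26·exp(0.059·76-1.2320) = 0.2336
  Cl⁻ term: 0.01025·1.3^0.27·exp(0.036·76+0.049·25.4) = 0.5892
  sum: 0.2336 + 0.5892 → r_corr = 0.8228 μm/a
zinc: T>10 °C ⇒ hinge -0.071·(25.4−10) = -1.0934
  SO₂ term: 0.0129·7.8^0.44·exp(0.046·76-1.0934) = 0.352
  Cl⁻ term: 0.0175·1.3^0.57·exp(0.008·76+0.085·25.4) = 0.3234
  sum: 0.352 + 0.3234 → r_corr = 0.6754 μm/a
Ordering by μm/a: copper (0.823) > zinc (0.675)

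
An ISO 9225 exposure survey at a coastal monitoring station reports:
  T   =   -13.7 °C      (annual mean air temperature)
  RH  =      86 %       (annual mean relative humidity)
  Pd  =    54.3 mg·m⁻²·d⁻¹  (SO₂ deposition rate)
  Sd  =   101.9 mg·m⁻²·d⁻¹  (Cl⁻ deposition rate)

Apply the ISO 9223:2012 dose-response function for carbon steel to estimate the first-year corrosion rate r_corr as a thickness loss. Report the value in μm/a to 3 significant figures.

carbon steel: temperature factor f = +0.150·(-23.7) = -3.5550
  sulphur-dioxide contribution → 2.255 μm/a
  chloride contribution → 17.71 μm/a
  ⇒ r_corr(carbon steel) = 19.96 μm/a

r_corr = 20.0 μm/a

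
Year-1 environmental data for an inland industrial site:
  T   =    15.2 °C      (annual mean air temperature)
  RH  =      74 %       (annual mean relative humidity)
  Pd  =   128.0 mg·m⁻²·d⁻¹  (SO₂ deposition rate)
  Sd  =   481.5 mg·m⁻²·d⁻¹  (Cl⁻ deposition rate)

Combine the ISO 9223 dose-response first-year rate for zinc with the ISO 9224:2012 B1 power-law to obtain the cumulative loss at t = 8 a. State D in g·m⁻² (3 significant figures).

D(8) = 239 g·m⁻²

zinc: f(T) = -0.071·(T−10) [T>10 °C] = -0.3692
  sulphur-dioxide contribution → 2.269 μm/a
  chloride contribution → 3.893 μm/a
  total first-year rate 6.162 μm/a
Long-term exponent b (ISO 9224 Table 2, B1) = 0.813
  D(8) = 6.162 × 8^0.813 = 6.162 × 5.423 = 33.41 μm
  Mass loss = 33.41 μm × 7.14 g/cm³ = 238.6 g·m⁻²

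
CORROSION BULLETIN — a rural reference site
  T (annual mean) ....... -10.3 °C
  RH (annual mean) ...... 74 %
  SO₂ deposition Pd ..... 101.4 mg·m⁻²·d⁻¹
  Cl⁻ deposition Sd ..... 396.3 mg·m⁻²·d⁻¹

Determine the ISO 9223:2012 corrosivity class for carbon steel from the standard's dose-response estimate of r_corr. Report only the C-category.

C3

carbon steel: T≤10 °C ⇒ hinge +0.150·(-10.3−10) = -3.0450
  sulphur-dioxide contribution → 4.087 μm/a
  chloride contribution → 31.7 μm/a
  ⇒ r_corr(carbon steel) = 35.78 μm/a
ISO 9223 Table 2 (carbon steel): 25 < 35.8 ≤ 50 μm/a ⇒ C3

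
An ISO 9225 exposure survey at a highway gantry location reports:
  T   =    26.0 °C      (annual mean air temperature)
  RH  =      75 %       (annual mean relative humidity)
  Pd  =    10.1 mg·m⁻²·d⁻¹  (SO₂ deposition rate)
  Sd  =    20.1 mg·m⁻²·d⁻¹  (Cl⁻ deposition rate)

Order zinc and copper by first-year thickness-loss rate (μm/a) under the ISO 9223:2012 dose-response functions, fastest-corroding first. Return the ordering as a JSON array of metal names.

["zinc", "copper"]

zinc: T>10 °C ⇒ hinge -0.071·(26.0−10) = -1.1360
  SO₂ term: 0.0129·10.1^0.44·exp(0.046·75-1.1360) = 0.361
  Cl⁻ term: 0.0175·20.1^0.57·exp(0.008·75+0.085·26.0) = 1.608
  sum: 0.361 + 1.608 → r_corr = 1.969 μm/a
copper: T>10 °C ⇒ hinge -0.080·(26.0−10) = -1.2800
  Pd branch = 0.0053·Pd^0.26·e^(0.059·RH+f) = 0.2245 μm/a
  Cl⁻ term: 0.01025·20.1^0.27·exp(0.036·75+0.049·26.0) = 1.226
  sum: 0.2245 + 1.226 → r_corr = 1.45 μm/a
Ordering by μm/a: zinc (1.97) > copper (1.45)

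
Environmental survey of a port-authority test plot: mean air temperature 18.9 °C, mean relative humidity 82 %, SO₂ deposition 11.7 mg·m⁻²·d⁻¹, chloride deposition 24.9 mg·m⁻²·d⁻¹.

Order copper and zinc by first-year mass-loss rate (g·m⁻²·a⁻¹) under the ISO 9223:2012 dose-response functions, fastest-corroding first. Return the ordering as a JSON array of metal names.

copper: T>10 °C ⇒ hinge -0.080·(18.9−10) = -0.7120
  Pd branch = 0.0053·Pd^0.26·e^(0.059·RH+f) = 0.6222 μm/a
  Sd branch = 0.01025·Sd^0.27·e^(0.036·RH+0.049·T) = 1.18 μm/a
  sum: 0.6222 + 1.18 → r_corr = 1.802 μm/a
  mass loss = 1.802 μm/a × 8.96 g/cm³ = 16.15 g·m⁻²·a⁻¹
zinc: f(T) = -0.071·(T−10) [T>10 °C] = -0.6319
  SO₂ term: 0.0129·11.7^0.44·exp(0.046·82-0.6319) = 0.8797
  Cl⁻ term: 0.0175·24.9^0.57·exp(0.008·82+0.085·18.9) = 1.051
  sum: 0.8797 + 1.051 → r_corr = 1.93 μm/a
  mass loss = 1.93 μm/a × 7.14 g/cm³ = 13.78 g·m⁻²·a⁻¹
Ordering by g·m⁻²·a⁻¹: copper (16.1) > zinc (13.8)

["copper", "zinc"]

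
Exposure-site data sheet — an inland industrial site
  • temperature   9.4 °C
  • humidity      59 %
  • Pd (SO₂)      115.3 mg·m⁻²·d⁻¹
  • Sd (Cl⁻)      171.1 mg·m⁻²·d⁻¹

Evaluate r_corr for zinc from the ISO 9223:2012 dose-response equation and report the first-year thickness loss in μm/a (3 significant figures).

zinc: temperature factor f = +0.038·(-0.6) = -0.0228
  sulphur-dioxide contribution → 1.537 μm/a
  chloride contribution → 1.169 μm/a
  total first-year rate 2.706 μm/a

r_corr = 2.71 μm/a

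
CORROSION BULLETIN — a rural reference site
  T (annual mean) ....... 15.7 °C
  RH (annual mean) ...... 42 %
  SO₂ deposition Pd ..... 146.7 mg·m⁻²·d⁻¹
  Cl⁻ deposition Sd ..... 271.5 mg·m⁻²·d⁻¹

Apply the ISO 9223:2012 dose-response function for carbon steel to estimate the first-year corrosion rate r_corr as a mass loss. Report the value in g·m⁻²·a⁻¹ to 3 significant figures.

carbon steel: temperature factor f = -0.054·(5.7) = -0.3078
  Pd branch = 1.77·Pd^0.52·e^(0.02·RH+f) = 40.33 μm/a
  Sd branch = 0.102·Sd^0.62·e^(0.033·RH+0.04·T) = 24.67 μm/a
  r_corr = 40.33 + 24.67 = 65 μm/a
Convert to mass loss: 65 μm/a × 7.85 g/cm³ = 510.3 g·m⁻²·a⁻¹

r_corr = 510 g·m⁻²·a⁻¹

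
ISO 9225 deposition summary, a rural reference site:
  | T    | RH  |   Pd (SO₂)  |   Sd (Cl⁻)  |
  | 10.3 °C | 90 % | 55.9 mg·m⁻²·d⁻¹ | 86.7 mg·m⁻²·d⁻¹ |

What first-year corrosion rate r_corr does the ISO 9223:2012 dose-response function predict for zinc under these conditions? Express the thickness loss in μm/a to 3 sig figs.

r_corr = 5.76 μm/a

zinc: f(T) = -0.071·(T−10) [T>10 °C] = -0.0213
  sulphur-dioxide contribution → 4.658 μm/a
  chloride contribution → 1.098 μm/a
  total first-year rate 5.756 μm/a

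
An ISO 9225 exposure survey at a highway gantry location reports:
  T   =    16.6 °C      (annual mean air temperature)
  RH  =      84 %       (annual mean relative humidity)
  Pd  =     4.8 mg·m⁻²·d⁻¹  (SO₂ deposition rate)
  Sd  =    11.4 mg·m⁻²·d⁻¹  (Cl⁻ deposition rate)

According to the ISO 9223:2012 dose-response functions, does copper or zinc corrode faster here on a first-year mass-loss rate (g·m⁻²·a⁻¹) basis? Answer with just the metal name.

copper

copper: f(T) = -0.080·(T−10) [T>10 °C] = -0.5280
  sulphur-dioxide contribution → 0.6675 μm/a
  chloride contribution → 0.9176 μm/a
  total first-year rate 1.585 μm/a
  mass loss = 1.585 μm/a × 8.96 g/cm³ = 14.2 g·m⁻²·a⁻¹
zinc: f(T) = -0.071·(T−10) [T>10 °C] = -0.4686
  sulphur-dioxide contribution → 0.7673 μm/a
  chloride contribution → 0.5625 μm/a
  ⇒ r_corr(zinc) = 1.33 μm/a
  mass loss = 1.33 μm/a × 7.14 g/cm³ = 9.494 g·m⁻²·a⁻¹
Ordering by g·m⁻²·a⁻¹: copper (14.2) > zinc (9.49)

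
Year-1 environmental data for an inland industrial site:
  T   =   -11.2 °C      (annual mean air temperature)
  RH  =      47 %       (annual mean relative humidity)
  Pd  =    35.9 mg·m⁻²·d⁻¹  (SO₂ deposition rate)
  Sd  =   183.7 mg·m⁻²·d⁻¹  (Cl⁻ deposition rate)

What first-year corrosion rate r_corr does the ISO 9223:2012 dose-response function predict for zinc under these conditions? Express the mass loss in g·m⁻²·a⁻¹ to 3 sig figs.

zinc: temperature factor f = +0.038·(-21.2) = -0.8056
  Pd branch = 0.0129·Pd^0.44·e^(0.046·RH+f) = 0.2421 μm/a
  Cl⁻ term: 0.0175·183.7^0.57·exp(0.008·47+0.085·-11.2) = 0.1921
  r_corr = 0.2421 + 0.1921 = 0.4341 μm/a
Convert to mass loss: 0.4341 μm/a × 7.14 g/cm³ = 3.1 g·m⁻²·a⁻¹

r_corr = 3.10 g·m⁻²·a⁻¹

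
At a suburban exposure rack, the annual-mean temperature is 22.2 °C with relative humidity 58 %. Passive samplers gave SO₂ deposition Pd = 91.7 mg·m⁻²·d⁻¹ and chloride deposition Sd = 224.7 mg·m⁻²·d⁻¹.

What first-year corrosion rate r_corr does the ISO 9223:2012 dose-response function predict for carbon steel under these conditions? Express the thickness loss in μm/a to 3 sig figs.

r_corr = 78.9 μm/a

carbon steel: f(T) = -0.054·(T−10) [T>10 °C] = -0.6588
  sulphur-dioxide contribution → 30.62 μm/a
  chloride contribution → 48.25 μm/a
  total first-year rate 78.87 μm/a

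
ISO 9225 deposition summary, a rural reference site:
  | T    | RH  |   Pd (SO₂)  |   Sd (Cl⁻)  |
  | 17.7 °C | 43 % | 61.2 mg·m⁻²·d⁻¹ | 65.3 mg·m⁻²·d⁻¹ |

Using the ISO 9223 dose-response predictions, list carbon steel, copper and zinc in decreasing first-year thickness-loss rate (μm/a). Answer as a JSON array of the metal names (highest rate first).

["carbon steel", "zinc", "copper"]

carbon steel: temperature factor f = -0.054·(7.7) = -0.4158
  SO₂ term: 1.77·61.2^0.52·exp(0.02·43-0.4158) = 23.44
  Sd branch = 0.102·Sd^0.62·e^(0.033·RH+0.04·T) = 11.42 μm/a
  r_corr = 23.44 + 11.42 = 34.86 μm/a
copper: f(T) = -0.080·(T−10) [T>10 °C] = -0.6160
  Pd branch = 0.0053·Pd^0.26·e^(0.059·RH+f) = 0.1055 μm/a
  Cl⁻ term: 0.01025·65.3^0.27·exp(0.036·43+0.049·17.7) = 0.3546
  r_corr = 0.1055 + 0.3546 = 0.46 μm/a
zinc: T>10 °C ⇒ hinge -0.071·(17.7−10) = -0.5467
  SO₂ term: 0.0129·61.2^0.44·exp(0.046·43-0.5467) = 0.3299
  Cl⁻ term: 0.0175·65.3^0.57·exp(0.008·43+0.085·17.7) = 1.203
  r_corr = 0.3299 + 1.203 = 1.533 μm/a
Ordering by μm/a: carbon steel (34.9) > zinc (1.53) > copper (0.46)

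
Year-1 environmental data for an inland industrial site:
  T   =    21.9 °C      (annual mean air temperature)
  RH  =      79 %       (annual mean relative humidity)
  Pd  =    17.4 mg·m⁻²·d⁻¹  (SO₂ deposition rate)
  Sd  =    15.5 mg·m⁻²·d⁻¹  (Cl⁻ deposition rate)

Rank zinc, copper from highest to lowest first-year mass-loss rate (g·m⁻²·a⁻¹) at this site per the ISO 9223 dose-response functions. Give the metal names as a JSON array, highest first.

zinc: f(T) = -0.071·(T−10) [T>10 °C] = -0.8449
  SO₂ term: 0.0129·17.4^0.44·exp(0.046·79-0.8449) = 0.7374
  Sd branch = 0.0175·Sd^0.57·e^(0.008·RH+0.085·T) = 1.01 μm/a
  sum: 0.7374 + 1.01 → r_corr = 1.748 μm/a
  mass loss = 1.748 μm/a × 7.14 g/cm³ = 12.48 g·m⁻²·a⁻¹
copper: f(T) = -0.080·(T−10) [T>10 °C] = -0.9520
  SO₂ term: 0.0053·17.4^0.26·exp(0.059·79-0.9520) = 0.4546
  Sd branch = 0.01025·Sd^0.27·e^(0.036·RH+0.049·T) = 1.08 μm/a
  r_corr = 0.4546 + 1.08 = 1.534 μm/a
  mass loss = 1.534 μm/a × 8.96 g/cm³ = 13.75 g·m⁻²·a⁻¹
Ordering by g·m⁻²·a⁻¹: copper (13.7) > zinc (12.5)

["copper", "zinc"]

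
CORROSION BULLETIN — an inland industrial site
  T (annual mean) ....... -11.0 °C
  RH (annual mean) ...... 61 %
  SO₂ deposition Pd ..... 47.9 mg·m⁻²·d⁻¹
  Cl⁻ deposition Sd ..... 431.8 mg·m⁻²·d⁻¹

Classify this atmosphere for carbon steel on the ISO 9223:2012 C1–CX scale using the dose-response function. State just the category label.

C2

carbon steel: temperature factor f = +0.150·(-21.0) = -3.1500
  sulphur-dioxide contribution → 1.921 μm/a
  chloride contribution → 21.17 μm/a
  ⇒ r_corr(carbon steel) = 23.09 μm/a
23.1 μm/a falls in (1.3, 25] for carbon steel → category C2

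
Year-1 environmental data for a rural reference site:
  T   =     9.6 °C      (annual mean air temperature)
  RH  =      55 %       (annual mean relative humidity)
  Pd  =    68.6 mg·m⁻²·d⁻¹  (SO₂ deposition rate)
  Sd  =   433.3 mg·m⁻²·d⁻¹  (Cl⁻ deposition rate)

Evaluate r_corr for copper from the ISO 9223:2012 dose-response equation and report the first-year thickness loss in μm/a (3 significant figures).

r_corr = 1.00 μm/a

copper: f(T) = +0.126·(T−10) [T≤10 °C] = -0.0504
  SO₂ term: 0.0053·68.6^0.26·exp(0.059·55-0.0504) = 0.3883
  Sd branch = 0.01025·Sd^0.27·e^(0.036·RH+0.049·T) = 0.6121 μm/a
  sum: 0.3883 + 0.6121 → r_corr = 1 μm/a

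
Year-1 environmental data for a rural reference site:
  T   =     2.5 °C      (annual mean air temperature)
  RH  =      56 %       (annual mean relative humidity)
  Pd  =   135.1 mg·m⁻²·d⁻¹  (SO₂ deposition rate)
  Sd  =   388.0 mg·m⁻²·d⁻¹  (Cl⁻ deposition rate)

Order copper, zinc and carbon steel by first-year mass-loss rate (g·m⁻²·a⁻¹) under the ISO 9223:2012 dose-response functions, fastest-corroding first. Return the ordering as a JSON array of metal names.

copper: T≤10 °C ⇒ hinge +0.126·(2.5−10) = -0.9450
  SO₂ term: 0.0053·135.1^0.26·exp(0.059·56-0.9450) = 0.2008
  Sd branch = 0.01025·Sd^0.27·e^(0.036·RH+0.049·T) = 0.435 μm/a
  r_corr = 0.2008 + 0.435 = 0.6358 μm/a
  mass loss = 0.6358 μm/a × 8.96 g/cm³ = 5.696 g·m⁻²·a⁻¹
zinc: temperature factor f = +0.038·(-7.5) = -0.2850
  Pd branch = 0.0129·Pd^0.44·e^(0.046·RH+f) = 1.104 μm/a
  Sd branch = 0.0175·Sd^0.57·e^(0.008·RH+0.085·T) = 1.013 μm/a
  sum: 1.104 + 1.013 → r_corr = 2.117 μm/a
  mass loss = 2.117 μm/a × 7.14 g/cm³ = 15.12 g·m⁻²·a⁻¹
carbon steel: T≤10 °C ⇒ hinge +0.150·(2.5−10) = -1.1250
  SO₂ term: 1.77·135.1^0.52·exp(0.02·56-1.1250) = 22.58
  Sd branch = 0.102·Sd^0.62·e^(0.033·RH+0.04·T) = 28.82 μm/a
  r_corr = 22.58 + 28.82 = 51.4 μm/a
  mass loss = 51.4 μm/a × 7.85 g/cm³ = 403.5 g·m⁻²·a⁻¹
Ordering by g·m⁻²·a⁻¹: carbon steel (403) > zinc (15.1) > copper (5.7)

["carbon steel", "zinc", "copper"]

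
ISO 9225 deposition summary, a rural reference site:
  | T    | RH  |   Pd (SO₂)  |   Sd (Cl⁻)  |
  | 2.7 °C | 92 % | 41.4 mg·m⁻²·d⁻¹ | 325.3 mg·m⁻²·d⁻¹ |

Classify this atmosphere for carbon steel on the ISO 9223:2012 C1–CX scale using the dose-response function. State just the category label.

C5

carbon steel: temperature factor f = +0.150·(-7.3) = -1.0950
  sulphur-dioxide contribution → 25.84 μm/a
  chloride contribution → 85.44 μm/a
  ⇒ r_corr(carbon steel) = 111.3 μm/a
ISO 9223 Table 2 (carbon steel): 80 < 111 ≤ 200 μm/a ⇒ C5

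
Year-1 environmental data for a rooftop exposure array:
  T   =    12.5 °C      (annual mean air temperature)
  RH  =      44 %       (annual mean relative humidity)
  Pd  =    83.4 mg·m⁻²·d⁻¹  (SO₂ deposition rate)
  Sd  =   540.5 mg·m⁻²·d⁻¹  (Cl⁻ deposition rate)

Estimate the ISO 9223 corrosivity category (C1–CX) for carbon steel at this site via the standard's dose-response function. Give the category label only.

C4

carbon steel: f(T) = -0.054·(T−10) [T>10 °C] = -0.1350
  sulphur-dioxide contribution → 37.2 μm/a
  chloride contribution → 35.54 μm/a
  total first-year rate 72.74 μm/a
ISO 9223 Table 2 (carbon steel): 50 < 72.7 ≤ 80 μm/a ⇒ C4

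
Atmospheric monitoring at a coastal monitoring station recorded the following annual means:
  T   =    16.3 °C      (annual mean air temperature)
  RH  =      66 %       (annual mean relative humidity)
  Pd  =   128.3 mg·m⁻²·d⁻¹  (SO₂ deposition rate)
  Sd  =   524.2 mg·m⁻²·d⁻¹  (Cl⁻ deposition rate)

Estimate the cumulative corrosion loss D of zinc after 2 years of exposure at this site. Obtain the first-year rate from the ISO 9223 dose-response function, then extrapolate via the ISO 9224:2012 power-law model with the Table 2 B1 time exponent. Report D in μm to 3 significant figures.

zinc: f(T) = -0.071·(T−10) [T>10 °C] = -0.4473
  Pd branch = 0.0129·Pd^0.44·e^(0.046·RH+f) = 1.454 μm/a
  Sd branch = 0.0175·Sd^0.57·e^(0.008·RH+0.085·T) = 4.209 μm/a
  r_corr = 1.454 + 4.209 = 5.663 μm/a
ISO 9224: D(t) = r_corr · t^b with b = 0.813 (zinc, B1)
  D(2) = 5.663 × 2^0.813 = 5.663 × 1.757 = 9.948 μm

D(2) = 9.95 μm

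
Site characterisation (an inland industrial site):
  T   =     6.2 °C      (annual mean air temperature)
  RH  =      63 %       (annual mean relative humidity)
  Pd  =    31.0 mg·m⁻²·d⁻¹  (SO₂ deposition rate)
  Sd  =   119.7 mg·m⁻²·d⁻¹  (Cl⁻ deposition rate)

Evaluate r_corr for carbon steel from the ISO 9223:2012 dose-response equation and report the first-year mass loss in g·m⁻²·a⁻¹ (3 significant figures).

r_corr = 325 g·m⁻²·a⁻¹

carbon steel: f(T) = +0.150·(T−10) [T≤10 °C] = -0.5700
  sulphur-dioxide contribution → 21.04 μm/a
  chloride contribution → 20.31 μm/a
  ⇒ r_corr(carbon steel) = 41.35 μm/a
Convert to mass loss: 41.35 μm/a × 7.85 g/cm³ = 324.6 g·m⁻²·a⁻¹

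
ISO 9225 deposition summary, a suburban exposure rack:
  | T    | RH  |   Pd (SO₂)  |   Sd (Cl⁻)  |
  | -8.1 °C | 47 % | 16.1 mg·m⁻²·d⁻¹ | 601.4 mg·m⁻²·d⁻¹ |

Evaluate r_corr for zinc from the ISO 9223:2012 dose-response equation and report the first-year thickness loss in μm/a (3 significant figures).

zinc: T≤10 °C ⇒ hinge +0.038·(-8.1−10) = -0.6878
  Pd branch = 0.0129·Pd^0.44·e^(0.046·RH+f) = 0.1914 μm/a
  Sd branch = 0.0175·Sd^0.57·e^(0.008·RH+0.085·T) = 0.4914 μm/a
  r_corr = 0.1914 + 0.4914 = 0.6828 μm/a

r_corr = 0.683 μm/a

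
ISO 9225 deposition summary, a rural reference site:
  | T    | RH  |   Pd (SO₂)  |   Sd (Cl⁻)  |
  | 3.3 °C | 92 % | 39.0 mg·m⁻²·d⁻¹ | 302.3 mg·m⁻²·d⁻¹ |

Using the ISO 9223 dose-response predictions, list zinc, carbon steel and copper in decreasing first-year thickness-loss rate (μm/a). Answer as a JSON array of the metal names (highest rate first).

zinc: f(T) = +0.038·(T−10) [T≤10 °C] = -0.2546
  SO₂ term: 0.0129·39.0^0.44·exp(0.046·92-0.2546) = 3.452
  Cl⁻ term: 0.0175·302.3^0.57·exp(0.008·92+0.085·3.3) = 1.254
  sum: 3.452 + 1.254 → r_corr = 4.706 μm/a
carbon steel: f(T) = +0.150·(T−10) [T≤10 °C] = -1.0050
  SO₂ term: 1.77·39.0^0.52·exp(0.02·92-1.0050) = 27.41
  Sd branch = 0.102·Sd^0.62·e^(0.033·RH+0.04·T) = 83.62 μm/a
  sum: 27.41 + 83.62 → r_corr = 111 μm/a
copper: T≤10 °C ⇒ hinge +0.126·(3.3−10) = -0.8442
  Pd branch = 0.0053·Pd^0.26·e^(0.059·RH+f) = 1.345 μm/a
  Cl⁻ term: 0.01025·302.3^0.27·exp(0.036·92+0.049·3.3) = 1.545
  r_corr = 1.345 + 1.545 = 2.89 μm/a
Ordering by μm/a: carbon steel (111) > zinc (4.71) > copper (2.89)

["carbon steel", "zinc", "copper"]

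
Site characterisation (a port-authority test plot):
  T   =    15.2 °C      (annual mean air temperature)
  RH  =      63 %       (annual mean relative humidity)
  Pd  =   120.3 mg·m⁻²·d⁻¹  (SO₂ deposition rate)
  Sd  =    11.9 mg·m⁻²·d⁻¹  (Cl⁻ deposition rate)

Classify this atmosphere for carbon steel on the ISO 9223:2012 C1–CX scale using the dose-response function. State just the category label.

C4

carbon steel: T>10 °C ⇒ hinge -0.054·(15.2−10) = -0.2808
  sulphur-dioxide contribution → 56.88 μm/a
  chloride contribution → 6.956 μm/a
  total first-year rate 63.84 μm/a
ISO 9223 Table 2 (carbon steel): 50 < 63.8 ≤ 80 μm/a ⇒ C4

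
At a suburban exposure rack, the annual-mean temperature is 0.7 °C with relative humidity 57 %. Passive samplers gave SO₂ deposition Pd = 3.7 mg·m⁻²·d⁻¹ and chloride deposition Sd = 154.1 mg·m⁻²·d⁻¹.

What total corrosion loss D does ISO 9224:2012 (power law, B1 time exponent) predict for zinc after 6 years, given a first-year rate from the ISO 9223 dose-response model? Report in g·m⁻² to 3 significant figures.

D(6) = 22.7 g·m⁻²

zinc: T≤10 °C ⇒ hinge +0.038·(0.7−10) = -0.3534
  sulphur-dioxide contribution → 0.2217 μm/a
  chloride contribution → 0.5176 μm/a
  ⇒ r_corr(zinc) = 0.7393 μm/a
Long-term exponent b (ISO 9224 Table 2, B1) = 0.813
  D(6) = 0.7393 × 6^0.813 = 0.7393 × 4.292 = 3.173 μm
  Mass loss = 3.173 μm × 7.14 g/cm³ = 22.65 g·m⁻²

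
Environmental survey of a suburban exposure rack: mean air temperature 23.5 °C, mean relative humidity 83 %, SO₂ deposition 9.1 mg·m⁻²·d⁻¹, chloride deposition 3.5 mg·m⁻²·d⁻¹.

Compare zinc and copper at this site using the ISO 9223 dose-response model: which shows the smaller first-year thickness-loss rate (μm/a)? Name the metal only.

zinc

zinc: temperature factor f = -0.071·(13.5) = -0.9585
  sulphur-dioxide contribution → 0.5949 μm/a
  chloride contribution → 0.5117 μm/a
  ⇒ r_corr(zinc) = 1.107 μm/a
copper: T>10 °C ⇒ hinge -0.080·(23.5−10) = -1.0800
  sulphur-dioxide contribution → 0.4279 μm/a
  chloride contribution → 0.9024 μm/a
  ⇒ r_corr(copper) = 1.33 μm/a
Ordering by μm/a: copper (1.33) > zinc (1.11)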